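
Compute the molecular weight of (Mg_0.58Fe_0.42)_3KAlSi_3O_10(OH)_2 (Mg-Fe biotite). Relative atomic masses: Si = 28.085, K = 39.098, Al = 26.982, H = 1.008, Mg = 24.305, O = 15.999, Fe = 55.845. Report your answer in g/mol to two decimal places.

456.99 g/mol

M = 1.74*24.305 + 1.26*55.845 + 1*39.098 + 1*26.982 + 3*28.085 + 12*15.999 + 2*1.008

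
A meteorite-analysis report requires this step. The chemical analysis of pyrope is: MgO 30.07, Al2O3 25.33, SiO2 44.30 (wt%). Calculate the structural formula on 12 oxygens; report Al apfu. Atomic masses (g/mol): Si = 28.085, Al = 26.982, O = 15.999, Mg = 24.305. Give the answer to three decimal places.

MgO: 30.07/40.304 = 0.74608 mol → 0.74608 mol Mg, 0.74608 mol O.
Al2O3: 25.33/101.961 = 0.24843 mol → 0.49686 mol Al, 0.74529 mol O.
SiO2: 44.30/60.083 = 0.73731 mol → 0.73731 mol Si, 1.47462 mol O.
Total oxygen = 2.96599 mol. Normalization factor = 12/2.96599 = 4.04587.
Al per 12 O = 0.49686 × 4.04587 = 2.010.

2.010 Al apfu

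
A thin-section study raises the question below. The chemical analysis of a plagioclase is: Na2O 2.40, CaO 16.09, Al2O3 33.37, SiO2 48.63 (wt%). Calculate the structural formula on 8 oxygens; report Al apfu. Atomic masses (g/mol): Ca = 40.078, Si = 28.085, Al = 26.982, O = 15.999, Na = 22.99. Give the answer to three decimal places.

1.789 Al apfu

Na2O: 2.40/61.979 = 0.03872 mol → 0.07744 mol Na, 0.03872 mol O.
CaO: 16.09/56.077 = 0.28693 mol → 0.28693 mol Ca, 0.28693 mol O.
Al2O3: 33.37/101.961 = 0.32728 mol → 0.65456 mol Al, 0.98184 mol O.
SiO2: 48.63/60.083 = 0.80938 mol → 0.80938 mol Si, 1.61876 mol O.
Total oxygen = 2.92625 mol. Normalization factor = 8/2.92625 = 2.73387.
Al per 8 O = 0.65456 × 2.73387 = 1.789.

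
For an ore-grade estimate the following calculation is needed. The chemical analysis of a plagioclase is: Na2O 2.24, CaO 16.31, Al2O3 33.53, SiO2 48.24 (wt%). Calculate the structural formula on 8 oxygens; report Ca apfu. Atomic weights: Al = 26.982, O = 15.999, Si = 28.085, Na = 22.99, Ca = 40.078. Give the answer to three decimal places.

Na2O (M=61.979): mol = 0.03614; Na = 0.07228, O = 0.03614.
CaO (M=56.077): mol = 0.29085; Ca = 0.29085, O = 0.29085.
Al2O3 (M=101.961): mol = 0.32885; Al = 0.65770, O = 0.98655.
SiO2 (M=60.083): mol = 0.80289; Si = 0.80289, O = 1.60578.
ΣO = 2.91932; factor = 8/ΣO = 2.74036.
Ca apfu = 0.29085 × 2.74036 = 0.797.

0.797 Ca apfu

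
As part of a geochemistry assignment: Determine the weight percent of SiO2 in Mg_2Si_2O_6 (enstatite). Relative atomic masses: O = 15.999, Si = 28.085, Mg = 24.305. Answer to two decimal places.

59.85 wt%

Formula mass = 200.774 g/mol.
2 Si → 2.0000 mol SiO2 per formula unit; M(SiO2) = 60.083, so SiO2 mass = 120.166 g.
120.166/200.774 × 100 = 59.85 wt%.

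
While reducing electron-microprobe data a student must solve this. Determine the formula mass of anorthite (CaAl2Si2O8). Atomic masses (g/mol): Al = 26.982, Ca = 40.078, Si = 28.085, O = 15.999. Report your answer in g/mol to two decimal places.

278.20 g/mol

Ca: 1 × 40.078 = 40.0780
Al: 2 × 26.982 = 53.9640
Si: 2 × 28.085 = 56.1700
O: 8 × 15.999 = 127.9920
Summing the contributions gives the formula mass.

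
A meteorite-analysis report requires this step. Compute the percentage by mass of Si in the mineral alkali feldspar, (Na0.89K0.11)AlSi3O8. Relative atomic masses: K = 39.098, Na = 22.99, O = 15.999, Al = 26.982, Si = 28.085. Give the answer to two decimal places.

31.92 wt%

M((Na0.89K0.11)AlSi3O8) = 263.991 g/mol.
Si contributes 3 × 28.085 = 84.255 g per mole.
84.255/263.991 = 0.3192 → 31.92%.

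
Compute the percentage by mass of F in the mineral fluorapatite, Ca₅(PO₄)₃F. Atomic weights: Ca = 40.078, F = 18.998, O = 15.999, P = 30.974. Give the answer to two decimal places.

3.77 weight percent

Formula mass = 5×40.078 + 3×30.974 + 12×15.999 + 1×18.998 = 504.298 g/mol, of which 18.998 g is F.
So F makes up 18.998/504.298 = 0.0377 of the mass, i.e. 3.77%.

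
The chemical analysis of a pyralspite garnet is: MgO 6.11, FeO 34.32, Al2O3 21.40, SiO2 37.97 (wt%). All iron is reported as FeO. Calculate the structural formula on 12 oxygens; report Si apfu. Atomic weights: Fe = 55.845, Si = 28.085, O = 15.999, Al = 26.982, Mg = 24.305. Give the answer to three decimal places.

3.006 Si apfu

MgO (M=40.304): mol = 0.15160; Mg = 0.15160, O = 0.15160.
FeO (M=71.844): mol = 0.47770; Fe = 0.47770, O = 0.47770.
Al2O3 (M=101.961): mol = 0.20988; Al = 0.41976, O = 0.62964.
SiO2 (M=60.083): mol = 0.63196; Si = 0.63196, O = 1.26392.
ΣO = 2.52286; factor = 12/ΣO = 4.75651.
Si apfu = 0.63196 × 4.75651 = 3.006.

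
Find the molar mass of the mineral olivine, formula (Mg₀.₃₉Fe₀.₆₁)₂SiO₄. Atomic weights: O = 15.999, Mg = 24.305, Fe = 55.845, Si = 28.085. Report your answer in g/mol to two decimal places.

179.17 g/mol

Mg: 0.78 × 24.305 = 18.9579
Fe: 1.22 × 55.845 = 68.1309
Si: 1 × 28.085 = 28.0850
O: 4 × 15.999 = 63.9960
Summing the contributions gives the formula mass.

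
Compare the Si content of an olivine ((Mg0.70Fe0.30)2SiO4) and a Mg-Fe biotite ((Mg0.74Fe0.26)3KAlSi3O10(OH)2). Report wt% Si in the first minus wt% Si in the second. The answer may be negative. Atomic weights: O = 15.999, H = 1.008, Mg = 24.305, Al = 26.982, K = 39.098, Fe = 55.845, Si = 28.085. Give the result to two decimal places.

-1.47 percentage points

First mineral: 28.085 g Si in 159.615 g formula = 17.60 wt% Si.
Second mineral: 84.255 g Si in 441.855 g formula = 19.07 wt% Si.
17.60% − 19.07% gives a difference of -1.47 percentage points.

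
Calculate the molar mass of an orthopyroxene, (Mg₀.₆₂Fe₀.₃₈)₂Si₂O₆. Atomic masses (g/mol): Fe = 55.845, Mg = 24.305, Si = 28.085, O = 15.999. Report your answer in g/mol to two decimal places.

224.74 g/mol

The formula mass is the sum 1.24×24.305 + 0.76×55.845 + 2×28.085 + 6×15.999.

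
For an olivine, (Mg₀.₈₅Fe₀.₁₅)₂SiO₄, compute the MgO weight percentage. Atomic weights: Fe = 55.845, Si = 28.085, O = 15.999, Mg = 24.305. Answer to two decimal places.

Molar mass of (Mg₀.₈₅Fe₀.₁₅)₂SiO₄ = 1.70*24.305 + 0.30*55.845 + 1*28.085 + 4*15.999 = 150.153 g/mol.
Each formula unit contains 1.70 Mg, equivalent to 1.70/1 = 1.7000 mol MgO.
M(MgO) = 1×24.305 + 1×15.999 = 40.304 g/mol.
Mass of MgO per formula unit = 1.7000 × 40.304 = 68.517 g.
MgO wt% = 68.517 / 150.153 × 100 = 45.63%.

45.63 wt%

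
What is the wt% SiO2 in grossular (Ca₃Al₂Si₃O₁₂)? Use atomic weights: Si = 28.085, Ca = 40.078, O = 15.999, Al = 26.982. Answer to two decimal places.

40.02 wt%

M(Ca₃Al₂Si₃O₁₂) = 450.441 g/mol; M(SiO2) = 60.083 g/mol.
Moles SiO2 per formula unit = 3 Si ÷ 1 = 3.0000.
SiO2 fraction = (3.0000 × 60.083) / 450.441 = 180.249/450.441 = 0.4002.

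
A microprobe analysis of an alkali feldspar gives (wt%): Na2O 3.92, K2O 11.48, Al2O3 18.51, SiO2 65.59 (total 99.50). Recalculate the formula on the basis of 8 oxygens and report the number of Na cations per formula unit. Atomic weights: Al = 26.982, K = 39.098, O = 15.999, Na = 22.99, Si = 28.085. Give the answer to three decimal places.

Na2O (M=61.979): mol = 0.06325; Na = 0.12650, O = 0.06325.
K2O (M=94.195): mol = 0.12187; K = 0.24374, O = 0.12187.
Al2O3 (M=101.961): mol = 0.18154; Al = 0.36308, O = 0.54462.
SiO2 (M=60.083): mol = 1.09166; Si = 1.09166, O = 2.18332.
ΣO = 2.91306; factor = 8/ΣO = 2.74625.
Na apfu = 0.12650 × 2.74625 = 0.347.

0.347 Na apfu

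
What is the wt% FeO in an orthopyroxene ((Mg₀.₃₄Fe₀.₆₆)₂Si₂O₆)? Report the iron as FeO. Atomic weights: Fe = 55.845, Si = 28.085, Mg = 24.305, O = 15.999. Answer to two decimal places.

39.12 wt%

M((Mg₀.₃₄Fe₀.₆₆)₂Si₂O₆) = 242.407 g/mol; M(FeO) = 71.844 g/mol.
Moles FeO per formula unit = 1.32 Fe ÷ 1 = 1.3200.
FeO fraction = (1.3200 × 71.844) / 242.407 = 94.834/242.407 = 0.3912.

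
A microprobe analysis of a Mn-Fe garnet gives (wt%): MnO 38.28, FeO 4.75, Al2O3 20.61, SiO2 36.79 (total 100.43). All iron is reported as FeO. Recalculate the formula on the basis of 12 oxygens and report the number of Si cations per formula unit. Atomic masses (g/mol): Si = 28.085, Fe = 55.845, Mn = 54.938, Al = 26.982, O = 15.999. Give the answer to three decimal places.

3.015 Si apfu

MnO: 38.28/70.937 = 0.53963 mol → 0.53963 mol Mn, 0.53963 mol O.
FeO: 4.75/71.844 = 0.06612 mol → 0.06612 mol Fe, 0.06612 mol O.
Al2O3: 20.61/101.961 = 0.20214 mol → 0.40428 mol Al, 0.60642 mol O.
SiO2: 36.79/60.083 = 0.61232 mol → 0.61232 mol Si, 1.22464 mol O.
Total oxygen = 2.43681 mol. Normalization factor = 12/2.43681 = 4.92447.
Si per 12 O = 0.61232 × 4.92447 = 3.015.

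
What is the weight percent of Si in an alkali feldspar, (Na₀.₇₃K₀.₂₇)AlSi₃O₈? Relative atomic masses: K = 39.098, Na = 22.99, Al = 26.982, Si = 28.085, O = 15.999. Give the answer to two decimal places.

M((Na₀.₇₃K₀.₂₇)AlSi₃O₈) = 266.568 g/mol.
Si contributes 3 × 28.085 = 84.255 g per mole.
84.255/266.568 = 0.3161 → 31.61%.

31.61 wt%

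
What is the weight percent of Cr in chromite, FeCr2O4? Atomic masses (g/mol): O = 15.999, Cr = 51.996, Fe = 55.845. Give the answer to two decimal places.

Molar mass of FeCr2O4: 1*55.845 + 2*51.996 + 4*15.999 = 223.833 g/mol.
Mass of Cr per formula unit: 2 × 51.996 = 103.992 g.
Weight fraction Cr = 103.992 / 223.833 = 0.4646.

46.46 wt%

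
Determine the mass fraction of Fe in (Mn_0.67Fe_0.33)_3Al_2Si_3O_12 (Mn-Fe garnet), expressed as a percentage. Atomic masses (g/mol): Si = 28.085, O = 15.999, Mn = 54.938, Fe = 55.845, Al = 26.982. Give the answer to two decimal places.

11.15 weight percent

Molar mass of (Mn_0.67Fe_0.33)_3Al_2Si_3O_12: 2.01×54.938 + 0.99×55.845 + 2×26.982 + 3×28.085 + 12×15.999 = 495.919 g/mol.
Mass of Fe per formula unit: 0.99 × 55.845 = 55.287 g.
Weight fraction Fe = 55.287 / 495.919 = 0.1115.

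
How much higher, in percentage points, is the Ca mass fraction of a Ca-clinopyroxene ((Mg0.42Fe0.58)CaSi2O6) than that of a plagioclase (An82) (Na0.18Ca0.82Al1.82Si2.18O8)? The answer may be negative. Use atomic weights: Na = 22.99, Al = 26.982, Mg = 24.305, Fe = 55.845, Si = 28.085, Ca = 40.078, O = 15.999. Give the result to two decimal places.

5.13 percentage points

First mineral: 40.078 g Ca in 234.840 g formula = 17.07 wt% Ca.
Second mineral: 32.864 g Ca in 275.327 g formula = 11.94 wt% Ca.
17.07% − 11.94% gives a difference of 5.13 percentage points.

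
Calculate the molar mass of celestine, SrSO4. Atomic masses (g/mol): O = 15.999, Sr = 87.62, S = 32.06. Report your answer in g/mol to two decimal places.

Sr: 1 × 87.62 = 87.6200
S: 1 × 32.06 = 32.0600
O: 4 × 15.999 = 63.9960
Summing the contributions gives the formula mass.

183.68 g/mol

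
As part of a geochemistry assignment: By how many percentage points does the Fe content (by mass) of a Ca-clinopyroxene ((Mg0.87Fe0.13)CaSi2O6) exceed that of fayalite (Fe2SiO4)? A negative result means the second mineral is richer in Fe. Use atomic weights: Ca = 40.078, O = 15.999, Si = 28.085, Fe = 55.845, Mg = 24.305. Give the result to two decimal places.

M((Mg0.87Fe0.13)CaSi2O6) = 220.647 g/mol, so wt% Fe = 7.260/220.647 × 100 = 3.29%.
M(Fe2SiO4) = 203.771 g/mol, so wt% Fe = 111.690/203.771 × 100 = 54.81%.
3.29 − 54.81 = -51.52 pp.

-51.52 percentage points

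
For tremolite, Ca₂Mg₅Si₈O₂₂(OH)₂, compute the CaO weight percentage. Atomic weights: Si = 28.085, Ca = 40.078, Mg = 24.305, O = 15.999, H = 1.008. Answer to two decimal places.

M(Ca₂Mg₅Si₈O₂₂(OH)₂) = 812.353 g/mol; M(CaO) = 56.077 g/mol.
Moles CaO per formula unit = 2 Ca ÷ 1 = 2.0000.
CaO fraction = (2.0000 × 56.077) / 812.353 = 112.154/812.353 = 0.1381.

13.81 wt%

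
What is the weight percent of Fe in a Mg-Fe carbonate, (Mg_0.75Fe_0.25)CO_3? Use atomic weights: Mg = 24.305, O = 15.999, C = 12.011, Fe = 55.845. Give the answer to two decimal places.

Formula mass = 0.75·24.305 + 0.25·55.845 + 1·12.011 + 3·15.999 = 92.198 g/mol, of which 13.961 g is Fe.
So Fe makes up 13.961/92.198 = 0.1514 of the mass, i.e. 15.14%.

15.14 weight percent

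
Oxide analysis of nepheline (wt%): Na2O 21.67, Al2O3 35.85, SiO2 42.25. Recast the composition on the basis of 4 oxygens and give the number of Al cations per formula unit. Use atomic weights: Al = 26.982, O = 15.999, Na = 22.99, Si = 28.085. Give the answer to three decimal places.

Na2O (M=61.979): mol = 0.34963; Na = 0.69926, O = 0.34963.
Al2O3 (M=101.961): mol = 0.35161; Al = 0.70322, O = 1.05483.
SiO2 (M=60.083): mol = 0.70319; Si = 0.70319, O = 1.40638.
ΣO = 2.81084; factor = 4/ΣO = 1.42306.
Al apfu = 0.70322 × 1.42306 = 1.001.

1.001 Al apfu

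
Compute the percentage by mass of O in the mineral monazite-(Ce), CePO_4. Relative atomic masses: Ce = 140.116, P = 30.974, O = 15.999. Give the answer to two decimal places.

27.22 wt%

Formula mass = 1*140.116 + 1*30.974 + 4*15.999 = 235.086 g/mol, of which 63.996 g is O.
So O makes up 63.996/235.086 = 0.2722 of the mass, i.e. 27.22%.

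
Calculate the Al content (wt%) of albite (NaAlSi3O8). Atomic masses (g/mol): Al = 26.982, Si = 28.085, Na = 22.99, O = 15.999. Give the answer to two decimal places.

M(NaAlSi3O8) = 262.219 g/mol.
Al contributes 1 × 26.982 = 26.982 g per mole.
26.982/262.219 = 0.1029 → 10.29%.

10.29 wt%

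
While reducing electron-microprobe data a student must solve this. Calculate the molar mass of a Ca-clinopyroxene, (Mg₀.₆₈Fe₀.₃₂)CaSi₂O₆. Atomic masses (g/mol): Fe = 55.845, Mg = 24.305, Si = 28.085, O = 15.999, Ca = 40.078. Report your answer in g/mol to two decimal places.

The formula mass is the sum 0.68×24.305 + 0.32×55.845 + 1×40.078 + 2×28.085 + 6×15.999.

226.64 g/mol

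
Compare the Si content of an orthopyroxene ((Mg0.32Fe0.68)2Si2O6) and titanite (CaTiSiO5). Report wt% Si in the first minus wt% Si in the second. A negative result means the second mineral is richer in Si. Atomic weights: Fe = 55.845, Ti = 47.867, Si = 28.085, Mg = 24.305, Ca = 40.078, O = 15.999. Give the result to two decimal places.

8.72 percentage points

M((Mg0.32Fe0.68)2Si2O6) = 243.668 g/mol, so wt% Si = 56.170/243.668 × 100 = 23.05%.
M(CaTiSiO5) = 196.025 g/mol, so wt% Si = 28.085/196.025 × 100 = 14.33%.
23.05 − 14.33 = 8.72 pp.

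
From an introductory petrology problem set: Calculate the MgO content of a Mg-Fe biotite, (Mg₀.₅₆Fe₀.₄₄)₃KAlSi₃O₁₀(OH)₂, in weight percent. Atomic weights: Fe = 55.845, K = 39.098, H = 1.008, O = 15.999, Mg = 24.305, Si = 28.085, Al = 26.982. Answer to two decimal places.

M((Mg₀.₅₆Fe₀.₄₄)₃KAlSi₃O₁₀(OH)₂) = 458.887 g/mol; M(MgO) = 40.304 g/mol.
Moles MgO per formula unit = 1.68 Mg ÷ 1 = 1.6800.
MgO fraction = (1.6800 × 40.304) / 458.887 = 67.711/458.887 = 0.1476.

14.76 wt%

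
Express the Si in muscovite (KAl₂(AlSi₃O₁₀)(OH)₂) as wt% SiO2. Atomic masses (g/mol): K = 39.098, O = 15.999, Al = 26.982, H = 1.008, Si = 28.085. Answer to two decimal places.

Molar mass of KAl₂(AlSi₃O₁₀)(OH)₂ = 1×39.098 + 3×26.982 + 3×28.085 + 12×15.999 + 2×1.008 = 398.303 g/mol.
Each formula unit contains 3 Si, equivalent to 3/1 = 3.0000 mol SiO2.
M(SiO2) = 1×28.085 + 2×15.999 = 60.083 g/mol.
Mass of SiO2 per formula unit = 3.0000 × 60.083 = 180.249 g.
SiO2 wt% = 180.249 / 398.303 × 100 = 45.25%.

45.25 wt%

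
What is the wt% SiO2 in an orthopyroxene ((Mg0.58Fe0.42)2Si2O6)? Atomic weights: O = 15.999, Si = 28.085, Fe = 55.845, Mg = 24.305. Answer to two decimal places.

Formula mass = 227.268 g/mol.
2 Si → 2.0000 mol SiO2 per formula unit; M(SiO2) = 60.083, so SiO2 mass = 120.166 g.
120.166/227.268 × 100 = 52.87 wt%.

52.87 wt%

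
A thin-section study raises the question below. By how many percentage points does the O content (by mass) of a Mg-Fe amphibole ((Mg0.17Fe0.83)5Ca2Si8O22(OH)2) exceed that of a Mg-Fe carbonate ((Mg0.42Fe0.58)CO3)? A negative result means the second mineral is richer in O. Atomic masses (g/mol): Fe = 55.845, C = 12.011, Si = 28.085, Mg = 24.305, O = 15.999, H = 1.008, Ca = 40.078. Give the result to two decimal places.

First mineral: 383.976 g O in 943.244 g formula = 40.71 wt% O.
Second mineral: 47.997 g O in 102.606 g formula = 46.78 wt% O.
40.71% − 46.78% gives a difference of -6.07 percentage points.

-6.07 percentage points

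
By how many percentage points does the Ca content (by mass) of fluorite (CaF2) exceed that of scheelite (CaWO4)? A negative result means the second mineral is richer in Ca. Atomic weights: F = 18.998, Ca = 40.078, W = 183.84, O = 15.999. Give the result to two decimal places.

37.41 percentage points

Ca in CaF2: molar mass 78.074 g/mol; 1×40.078 = 40.078 g → 51.33 wt%.
Ca in CaWO4: molar mass 287.914 g/mol; 1×40.078 = 40.078 g → 13.92 wt%.
Difference = 51.33 − 13.92 = 37.41 percentage points.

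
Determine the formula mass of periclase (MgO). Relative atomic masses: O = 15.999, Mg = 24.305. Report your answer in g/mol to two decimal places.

40.30 g/mol

Mg: 1 × 24.305 = 24.3050
O: 1 × 15.999 = 15.9990
Summing the contributions gives the formula mass.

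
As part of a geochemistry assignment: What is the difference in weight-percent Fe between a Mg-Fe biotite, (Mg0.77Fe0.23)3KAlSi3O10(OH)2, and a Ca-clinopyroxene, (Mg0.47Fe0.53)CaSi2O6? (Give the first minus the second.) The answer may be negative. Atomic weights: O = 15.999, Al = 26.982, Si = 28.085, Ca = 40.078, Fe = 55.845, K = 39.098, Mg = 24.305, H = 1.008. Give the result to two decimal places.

-3.91 percentage points

Fe in (Mg0.77Fe0.23)3KAlSi3O10(OH)2: molar mass 439.017 g/mol; 0.69×55.845 = 38.533 g → 8.78 wt%.
Fe in (Mg0.47Fe0.53)CaSi2O6: molar mass 233.263 g/mol; 0.53×55.845 = 29.598 g → 12.69 wt%.
Difference = 8.78 − 12.69 = -3.91 percentage points.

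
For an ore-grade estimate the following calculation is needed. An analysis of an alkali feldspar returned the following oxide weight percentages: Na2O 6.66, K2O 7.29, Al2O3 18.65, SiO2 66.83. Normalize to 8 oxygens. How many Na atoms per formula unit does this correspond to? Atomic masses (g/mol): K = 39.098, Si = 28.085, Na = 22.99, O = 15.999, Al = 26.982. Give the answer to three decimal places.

Na2O: 6.66/61.979 = 0.10746 mol → 0.21492 mol Na, 0.10746 mol O.
K2O: 7.29/94.195 = 0.07739 mol → 0.15478 mol K, 0.07739 mol O.
Al2O3: 18.65/101.961 = 0.18291 mol → 0.36582 mol Al, 0.54873 mol O.
SiO2: 66.83/60.083 = 1.11229 mol → 1.11229 mol Si, 2.22458 mol O.
Total oxygen = 2.95816 mol. Normalization factor = 8/2.95816 = 2.70438.
Na per 8 O = 0.21492 × 2.70438 = 0.581.

0.581 Na apfu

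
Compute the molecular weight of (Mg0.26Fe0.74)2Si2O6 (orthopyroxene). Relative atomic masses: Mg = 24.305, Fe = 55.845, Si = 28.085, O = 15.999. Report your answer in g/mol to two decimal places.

Mg: 0.52 × 24.305 = 12.6386
Fe: 1.48 × 55.845 = 82.6506
Si: 2 × 28.085 = 56.1700
O: 6 × 15.999 = 95.9940
Summing the contributions gives the formula mass.

247.45 g/mol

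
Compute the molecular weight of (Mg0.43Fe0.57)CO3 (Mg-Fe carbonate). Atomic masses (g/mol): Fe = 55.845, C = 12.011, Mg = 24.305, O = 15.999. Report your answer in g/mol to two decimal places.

The formula mass is the sum 0.43(24.305) + 0.57(55.845) + 1(12.011) + 3(15.999).

102.29 g/mol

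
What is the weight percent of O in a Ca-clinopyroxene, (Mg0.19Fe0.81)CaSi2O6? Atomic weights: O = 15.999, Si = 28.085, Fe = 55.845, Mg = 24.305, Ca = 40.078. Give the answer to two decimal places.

39.65 wt%

Molar mass of (Mg0.19Fe0.81)CaSi2O6: 0.19×24.305 + 0.81×55.845 + 1×40.078 + 2×28.085 + 6×15.999 = 242.094 g/mol.
Mass of O per formula unit: 6 × 15.999 = 95.994 g.
Weight fraction O = 95.994 / 242.094 = 0.3965.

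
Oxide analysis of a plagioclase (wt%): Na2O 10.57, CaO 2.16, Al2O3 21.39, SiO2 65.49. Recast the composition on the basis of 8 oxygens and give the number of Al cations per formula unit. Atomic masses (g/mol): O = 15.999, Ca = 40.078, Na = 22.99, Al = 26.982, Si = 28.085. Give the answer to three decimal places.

Na2O: 10.57/61.979 = 0.17054 mol → 0.34108 mol Na, 0.17054 mol O.
CaO: 2.16/56.077 = 0.03852 mol → 0.03852 mol Ca, 0.03852 mol O.
Al2O3: 21.39/101.961 = 0.20979 mol → 0.41958 mol Al, 0.62937 mol O.
SiO2: 65.49/60.083 = 1.08999 mol → 1.08999 mol Si, 2.17998 mol O.
Total oxygen = 3.01841 mol. Normalization factor = 8/3.01841 = 2.65040.
Al per 8 O = 0.41958 × 2.65040 = 1.112.

1.112 Al apfu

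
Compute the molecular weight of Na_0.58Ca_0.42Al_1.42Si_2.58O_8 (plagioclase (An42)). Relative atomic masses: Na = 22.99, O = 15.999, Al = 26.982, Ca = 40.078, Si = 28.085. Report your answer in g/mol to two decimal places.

M = 0.58(22.99) + 0.42(40.078) + 1.42(26.982) + 2.58(28.085) + 8(15.999)

268.93 g/mol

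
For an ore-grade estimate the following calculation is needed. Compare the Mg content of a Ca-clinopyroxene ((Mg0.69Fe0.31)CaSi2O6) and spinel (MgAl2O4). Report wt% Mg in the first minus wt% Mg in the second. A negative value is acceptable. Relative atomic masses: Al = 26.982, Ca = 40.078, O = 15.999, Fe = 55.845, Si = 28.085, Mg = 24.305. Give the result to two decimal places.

M((Mg0.69Fe0.31)CaSi2O6) = 226.324 g/mol, so wt% Mg = 16.770/226.324 × 100 = 7.41%.
M(MgAl2O4) = 142.265 g/mol, so wt% Mg = 24.305/142.265 × 100 = 17.08%.
7.41 − 17.08 = -9.67 pp.

-9.67 percentage points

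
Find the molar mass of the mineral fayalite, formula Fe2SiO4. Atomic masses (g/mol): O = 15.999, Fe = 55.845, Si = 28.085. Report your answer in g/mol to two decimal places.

203.77 g/mol

Fe: 2 × 55.845 = 111.6900
Si: 1 × 28.085 = 28.0850
O: 4 × 15.999 = 63.9960
Summing the contributions gives the formula mass.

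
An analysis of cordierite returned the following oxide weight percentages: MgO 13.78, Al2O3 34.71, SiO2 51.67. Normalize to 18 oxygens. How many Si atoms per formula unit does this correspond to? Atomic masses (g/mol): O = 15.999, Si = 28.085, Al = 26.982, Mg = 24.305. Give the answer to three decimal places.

13.78 wt% MgO ÷ 40.304 g/mol = 0.34190 mol, giving 0.34190 Mg and 0.34190 O.
34.71 wt% Al2O3 ÷ 101.961 g/mol = 0.34042 mol, giving 0.68084 Al and 1.02126 O.
51.67 wt% SiO2 ÷ 60.083 g/mol = 0.85998 mol, giving 0.85998 Si and 1.71996 O.
Oxygen sums to 3.08312; scaling by 18/3.08312 = 5.83824 puts the formula on 18 O.
Si: 0.85998 × 5.83824 = 5.021 atoms per formula unit.

5.021 Si apfu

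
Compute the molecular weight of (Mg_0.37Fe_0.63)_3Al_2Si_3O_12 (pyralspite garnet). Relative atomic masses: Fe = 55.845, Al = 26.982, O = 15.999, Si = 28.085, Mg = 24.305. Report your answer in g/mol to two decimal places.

462.73 g/mol

M = 1.11*24.305 + 1.89*55.845 + 2*26.982 + 3*28.085 + 12*15.999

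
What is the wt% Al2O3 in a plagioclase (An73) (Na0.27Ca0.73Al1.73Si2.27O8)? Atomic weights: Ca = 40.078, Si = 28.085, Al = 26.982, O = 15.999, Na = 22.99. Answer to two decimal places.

32.20 wt%

Molar mass of Na0.27Ca0.73Al1.73Si2.27O8 = 0.27*22.99 + 0.73*40.078 + 1.73*26.982 + 2.27*28.085 + 8*15.999 = 273.888 g/mol.
Each formula unit contains 1.73 Al, equivalent to 1.73/2 = 0.8650 mol Al2O3.
M(Al2O3) = 2×26.982 + 3×15.999 = 101.961 g/mol.
Mass of Al2O3 per formula unit = 0.8650 × 101.961 = 88.196 g.
Al2O3 wt% = 88.196 / 273.888 × 100 = 32.20%.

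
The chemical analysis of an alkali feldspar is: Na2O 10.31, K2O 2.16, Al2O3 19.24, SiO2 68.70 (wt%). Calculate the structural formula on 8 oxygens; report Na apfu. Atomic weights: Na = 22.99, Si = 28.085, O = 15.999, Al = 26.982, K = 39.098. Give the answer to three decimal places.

Na2O: 10.31/61.979 = 0.16635 mol → 0.33270 mol Na, 0.16635 mol O.
K2O: 2.16/94.195 = 0.02293 mol → 0.04586 mol K, 0.02293 mol O.
Al2O3: 19.24/101.961 = 0.18870 mol → 0.37740 mol Al, 0.56610 mol O.
SiO2: 68.70/60.083 = 1.14342 mol → 1.14342 mol Si, 2.28684 mol O.
Total oxygen = 3.04222 mol. Normalization factor = 8/3.04222 = 2.62966.
Na per 8 O = 0.33270 × 2.62966 = 0.875.

0.875 Na apfu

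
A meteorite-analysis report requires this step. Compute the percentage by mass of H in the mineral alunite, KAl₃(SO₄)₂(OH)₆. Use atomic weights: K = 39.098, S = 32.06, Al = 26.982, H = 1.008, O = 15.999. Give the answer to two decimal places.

Molar mass of KAl₃(SO₄)₂(OH)₆: 1·39.098 + 3·26.982 + 2·32.06 + 14·15.999 + 6·1.008 = 414.198 g/mol.
Mass of H per formula unit: 6 × 1.008 = 6.048 g.
Weight fraction H = 6.048 / 414.198 = 0.0146.

1.46 wt%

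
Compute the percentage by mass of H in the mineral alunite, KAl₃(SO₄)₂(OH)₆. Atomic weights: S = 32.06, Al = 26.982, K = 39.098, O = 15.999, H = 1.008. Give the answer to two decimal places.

Molar mass of KAl₃(SO₄)₂(OH)₆: 1×39.098 + 3×26.982 + 2×32.06 + 14×15.999 + 6×1.008 = 414.198 g/mol.
Mass of H per formula unit: 6 × 1.008 = 6.048 g.
Weight fraction H = 6.048 / 414.198 = 0.0146.

1.46 weight percent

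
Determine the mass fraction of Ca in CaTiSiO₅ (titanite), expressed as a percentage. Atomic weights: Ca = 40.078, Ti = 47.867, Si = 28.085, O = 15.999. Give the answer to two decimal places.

Molar mass of CaTiSiO₅: 1×40.078 + 1×47.867 + 1×28.085 + 5×15.999 = 196.025 g/mol.
Mass of Ca per formula unit: 1 × 40.078 = 40.078 g.
Weight fraction Ca = 40.078 / 196.025 = 0.2045.

20.45 mass %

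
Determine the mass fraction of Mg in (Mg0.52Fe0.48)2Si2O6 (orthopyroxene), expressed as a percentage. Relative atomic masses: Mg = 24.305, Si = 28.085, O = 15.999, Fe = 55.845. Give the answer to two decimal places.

10.94 weight percent

Molar mass of (Mg0.52Fe0.48)2Si2O6: 1.04·24.305 + 0.96·55.845 + 2·28.085 + 6·15.999 = 231.052 g/mol.
Mass of Mg per formula unit: 1.04 × 24.305 = 25.277 g.
Weight fraction Mg = 25.277 / 231.052 = 0.1094.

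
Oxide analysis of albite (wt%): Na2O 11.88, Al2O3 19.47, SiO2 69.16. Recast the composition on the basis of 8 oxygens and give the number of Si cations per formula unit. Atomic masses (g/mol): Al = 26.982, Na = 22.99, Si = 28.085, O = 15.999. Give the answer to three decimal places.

3.003 Si apfu

Na2O: 11.88/61.979 = 0.19168 mol → 0.38336 mol Na, 0.19168 mol O.
Al2O3: 19.47/101.961 = 0.19096 mol → 0.38192 mol Al, 0.57288 mol O.
SiO2: 69.16/60.083 = 1.15107 mol → 1.15107 mol Si, 2.30214 mol O.
Total oxygen = 3.06670 mol. Normalization factor = 8/3.06670 = 2.60867.
Si per 8 O = 1.15107 × 2.60867 = 3.003.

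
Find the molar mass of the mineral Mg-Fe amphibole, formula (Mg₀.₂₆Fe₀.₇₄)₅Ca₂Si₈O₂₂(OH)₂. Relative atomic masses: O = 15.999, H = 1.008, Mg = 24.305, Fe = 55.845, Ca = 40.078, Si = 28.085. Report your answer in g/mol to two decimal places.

929.05 g/mol

Mg: 1.30 × 24.305 = 31.5965
Fe: 3.70 × 55.845 = 206.6265
Ca: 2 × 40.078 = 80.1560
Si: 8 × 28.085 = 224.6800
O: 24 × 15.999 = 383.9760
H: 2 × 1.008 = 2.0160
Summing the contributions gives the formula mass.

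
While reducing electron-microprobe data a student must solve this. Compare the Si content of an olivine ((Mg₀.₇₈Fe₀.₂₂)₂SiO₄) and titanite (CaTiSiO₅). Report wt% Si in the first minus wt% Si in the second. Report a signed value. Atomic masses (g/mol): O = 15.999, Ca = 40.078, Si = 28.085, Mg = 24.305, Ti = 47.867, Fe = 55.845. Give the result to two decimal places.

Si in (Mg₀.₇₈Fe₀.₂₂)₂SiO₄: molar mass 154.569 g/mol; 1×28.085 = 28.085 g → 18.17 wt%.
Si in CaTiSiO₅: molar mass 196.025 g/mol; 1×28.085 = 28.085 g → 14.33 wt%.
Difference = 18.17 − 14.33 = 3.84 percentage points.

3.84 percentage points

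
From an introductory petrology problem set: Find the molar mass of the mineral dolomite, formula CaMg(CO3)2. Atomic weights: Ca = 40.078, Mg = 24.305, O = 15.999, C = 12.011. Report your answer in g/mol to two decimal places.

Ca: 1 × 40.078 = 40.0780
Mg: 1 × 24.305 = 24.3050
C: 2 × 12.011 = 24.0220
O: 6 × 15.999 = 95.9940
Summing the contributions gives the formula mass.

184.40 g/mol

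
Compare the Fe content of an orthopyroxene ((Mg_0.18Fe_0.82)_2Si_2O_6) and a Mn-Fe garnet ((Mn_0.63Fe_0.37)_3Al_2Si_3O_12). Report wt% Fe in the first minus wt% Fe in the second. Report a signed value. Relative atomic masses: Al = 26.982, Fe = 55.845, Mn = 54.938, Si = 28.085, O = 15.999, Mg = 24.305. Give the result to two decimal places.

23.77 percentage points

First mineral: 91.586 g Fe in 252.500 g formula = 36.27 wt% Fe.
Second mineral: 61.988 g Fe in 496.028 g formula = 12.50 wt% Fe.
36.27% − 12.50% gives a difference of 23.77 percentage points.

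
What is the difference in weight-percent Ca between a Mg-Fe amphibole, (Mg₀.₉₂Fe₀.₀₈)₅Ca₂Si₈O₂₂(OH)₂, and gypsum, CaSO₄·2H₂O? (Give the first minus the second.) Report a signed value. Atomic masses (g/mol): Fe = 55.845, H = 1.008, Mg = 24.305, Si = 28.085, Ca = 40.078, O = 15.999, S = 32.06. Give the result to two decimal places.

First mineral: 80.156 g Ca in 824.969 g formula = 9.72 wt% Ca.
Second mineral: 40.078 g Ca in 172.164 g formula = 23.28 wt% Ca.
9.72% − 23.28% gives a difference of -13.56 percentage points.

-13.56 percentage points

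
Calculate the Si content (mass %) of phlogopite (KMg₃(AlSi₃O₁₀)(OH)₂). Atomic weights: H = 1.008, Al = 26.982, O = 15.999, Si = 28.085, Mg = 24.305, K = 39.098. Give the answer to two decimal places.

M(KMg₃(AlSi₃O₁₀)(OH)₂) = 417.254 g/mol.
Si contributes 3 × 28.085 = 84.255 g per mole.
84.255/417.254 = 0.2019 → 20.19%.

20.19 mass %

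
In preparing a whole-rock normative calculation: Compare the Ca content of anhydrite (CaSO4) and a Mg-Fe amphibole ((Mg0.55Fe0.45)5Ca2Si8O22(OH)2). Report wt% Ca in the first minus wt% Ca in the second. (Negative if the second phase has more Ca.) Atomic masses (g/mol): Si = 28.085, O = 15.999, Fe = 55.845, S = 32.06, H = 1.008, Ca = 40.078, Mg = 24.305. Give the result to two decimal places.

20.37 percentage points

Ca in CaSO4: molar mass 136.134 g/mol; 1×40.078 = 40.078 g → 29.44 wt%.
Ca in (Mg0.55Fe0.45)5Ca2Si8O22(OH)2: molar mass 883.318 g/mol; 2×40.078 = 80.156 g → 9.07 wt%.
Difference = 29.44 − 9.07 = 20.37 percentage points.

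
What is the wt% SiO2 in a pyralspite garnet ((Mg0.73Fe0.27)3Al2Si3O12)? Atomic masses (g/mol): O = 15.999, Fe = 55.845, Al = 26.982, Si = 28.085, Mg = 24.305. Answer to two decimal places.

Formula mass = 428.669 g/mol.
3 Si → 3.0000 mol SiO2 per formula unit; M(SiO2) = 60.083, so SiO2 mass = 180.249 g.
180.249/428.669 × 100 = 42.05 wt%.

42.05 wt%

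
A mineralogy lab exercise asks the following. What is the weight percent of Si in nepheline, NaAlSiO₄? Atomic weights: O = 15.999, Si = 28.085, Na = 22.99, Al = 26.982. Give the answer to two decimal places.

Formula mass = 1×22.99 + 1×26.982 + 1×28.085 + 4×15.999 = 142.053 g/mol, of which 28.085 g is Si.
So Si makes up 28.085/142.053 = 0.1977 of the mass, i.e. 19.77%.

19.77 mass %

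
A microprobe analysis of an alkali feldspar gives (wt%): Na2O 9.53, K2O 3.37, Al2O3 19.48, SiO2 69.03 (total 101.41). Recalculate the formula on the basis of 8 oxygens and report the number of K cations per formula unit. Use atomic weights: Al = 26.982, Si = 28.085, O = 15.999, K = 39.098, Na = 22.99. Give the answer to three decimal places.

0.187 K apfu

Na2O: 9.53/61.979 = 0.15376 mol → 0.30752 mol Na, 0.15376 mol O.
K2O: 3.37/94.195 = 0.03578 mol → 0.07156 mol K, 0.03578 mol O.
Al2O3: 19.48/101.961 = 0.19105 mol → 0.38210 mol Al, 0.57315 mol O.
SiO2: 69.03/60.083 = 1.14891 mol → 1.14891 mol Si, 2.29782 mol O.
Total oxygen = 3.06051 mol. Normalization factor = 8/3.06051 = 2.61394.
K per 8 O = 0.07156 × 2.61394 = 0.187.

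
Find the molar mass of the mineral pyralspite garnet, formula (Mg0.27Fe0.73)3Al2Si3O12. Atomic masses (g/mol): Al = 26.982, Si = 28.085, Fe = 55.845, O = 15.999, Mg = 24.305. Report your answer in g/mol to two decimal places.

472.19 g/mol

The formula mass is the sum 0.81(24.305) + 2.19(55.845) + 2(26.982) + 3(28.085) + 12(15.999).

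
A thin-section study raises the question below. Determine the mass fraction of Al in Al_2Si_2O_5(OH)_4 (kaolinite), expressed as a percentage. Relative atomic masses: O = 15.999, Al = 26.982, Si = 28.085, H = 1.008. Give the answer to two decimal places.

M(Al_2Si_2O_5(OH)_4) = 258.157 g/mol.
Al contributes 2 × 26.982 = 53.964 g per mole.
53.964/258.157 = 0.2090 → 20.90%.

20.90 weight percent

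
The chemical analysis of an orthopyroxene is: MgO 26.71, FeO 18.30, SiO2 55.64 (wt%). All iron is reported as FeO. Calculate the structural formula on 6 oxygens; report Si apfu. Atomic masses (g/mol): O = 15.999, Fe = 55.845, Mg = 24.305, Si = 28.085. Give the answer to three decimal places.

2.006 Si apfu

MgO (M=40.304): mol = 0.66271; Mg = 0.66271, O = 0.66271.
FeO (M=71.844): mol = 0.25472; Fe = 0.25472, O = 0.25472.
SiO2 (M=60.083): mol = 0.92605; Si = 0.92605, O = 1.85210.
ΣO = 2.76953; factor = 6/ΣO = 2.16643.
Si apfu = 0.92605 × 2.16643 = 2.006.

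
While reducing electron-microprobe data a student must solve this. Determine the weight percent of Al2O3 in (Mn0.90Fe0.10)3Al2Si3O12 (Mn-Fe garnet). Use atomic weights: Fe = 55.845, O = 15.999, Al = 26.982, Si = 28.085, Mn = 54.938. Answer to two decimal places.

M((Mn0.90Fe0.10)3Al2Si3O12) = 495.293 g/mol; M(Al2O3) = 101.961 g/mol.
Moles Al2O3 per formula unit = 2 Al ÷ 2 = 1.0000.
Al2O3 fraction = (1.0000 × 101.961) / 495.293 = 101.961/495.293 = 0.2059.

20.59 wt%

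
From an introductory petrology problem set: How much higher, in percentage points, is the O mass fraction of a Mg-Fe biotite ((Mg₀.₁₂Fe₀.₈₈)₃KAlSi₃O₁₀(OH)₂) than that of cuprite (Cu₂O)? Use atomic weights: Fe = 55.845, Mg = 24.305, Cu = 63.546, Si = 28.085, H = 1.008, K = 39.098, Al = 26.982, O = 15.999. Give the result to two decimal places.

27.18 percentage points

O in (Mg₀.₁₂Fe₀.₈₈)₃KAlSi₃O₁₀(OH)₂: molar mass 500.520 g/mol; 12×15.999 = 191.988 g → 38.36 wt%.
O in Cu₂O: molar mass 143.091 g/mol; 1×15.999 = 15.999 g → 11.18 wt%.
Difference = 38.36 − 11.18 = 27.18 percentage points.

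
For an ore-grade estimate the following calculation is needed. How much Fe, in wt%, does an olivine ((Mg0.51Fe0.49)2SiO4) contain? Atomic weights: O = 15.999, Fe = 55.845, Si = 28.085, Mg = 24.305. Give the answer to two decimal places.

Formula mass = 1.02·24.305 + 0.98·55.845 + 1·28.085 + 4·15.999 = 171.600 g/mol, of which 54.728 g is Fe.
So Fe makes up 54.728/171.600 = 0.3189 of the mass, i.e. 31.89%.

31.89 wt%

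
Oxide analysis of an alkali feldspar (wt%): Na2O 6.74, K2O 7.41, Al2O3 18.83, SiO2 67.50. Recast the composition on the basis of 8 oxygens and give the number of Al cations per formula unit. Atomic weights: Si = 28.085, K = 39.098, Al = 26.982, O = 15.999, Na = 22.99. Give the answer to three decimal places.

0.989 Al apfu

6.74 wt% Na2O ÷ 61.979 g/mol = 0.10875 mol, giving 0.21750 Na and 0.10875 O.
7.41 wt% K2O ÷ 94.195 g/mol = 0.07867 mol, giving 0.15734 K and 0.07867 O.
18.83 wt% Al2O3 ÷ 101.961 g/mol = 0.18468 mol, giving 0.36936 Al and 0.55404 O.
67.50 wt% SiO2 ÷ 60.083 g/mol = 1.12345 mol, giving 1.12345 Si and 2.24690 O.
Oxygen sums to 2.98836; scaling by 8/2.98836 = 2.67705 puts the formula on 8 O.
Al: 0.36936 × 2.67705 = 0.989 atoms per formula unit.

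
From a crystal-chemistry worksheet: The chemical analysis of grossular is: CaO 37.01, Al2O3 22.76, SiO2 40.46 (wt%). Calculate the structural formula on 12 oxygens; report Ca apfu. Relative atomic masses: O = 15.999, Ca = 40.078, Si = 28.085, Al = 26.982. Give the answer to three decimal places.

2.959 Ca apfu

CaO (M=56.077): mol = 0.65999; Ca = 0.65999, O = 0.65999.
Al2O3 (M=101.961): mol = 0.22322; Al = 0.44644, O = 0.66966.
SiO2 (M=60.083): mol = 0.67340; Si = 0.67340, O = 1.34680.
ΣO = 2.67645; factor = 12/ΣO = 4.48355.
Ca apfu = 0.65999 × 4.48355 = 2.959.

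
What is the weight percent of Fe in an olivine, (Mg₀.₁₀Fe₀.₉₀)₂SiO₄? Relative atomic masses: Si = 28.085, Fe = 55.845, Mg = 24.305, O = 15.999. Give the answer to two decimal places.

50.91 mass %

M((Mg₀.₁₀Fe₀.₉₀)₂SiO₄) = 197.463 g/mol.
Fe contributes 1.80 × 55.845 = 100.521 g per mole.
100.521/197.463 = 0.5091 → 50.91%.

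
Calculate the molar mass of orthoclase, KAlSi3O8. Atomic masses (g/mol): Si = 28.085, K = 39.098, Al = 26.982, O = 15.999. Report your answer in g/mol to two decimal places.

278.33 g/mol

M = 1(39.098) + 1(26.982) + 3(28.085) + 8(15.999)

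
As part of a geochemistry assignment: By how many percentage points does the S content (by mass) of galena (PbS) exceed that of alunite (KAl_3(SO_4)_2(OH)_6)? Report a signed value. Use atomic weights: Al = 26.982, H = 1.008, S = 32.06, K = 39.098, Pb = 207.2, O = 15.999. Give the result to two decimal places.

S in PbS: molar mass 239.260 g/mol; 1×32.06 = 32.060 g → 13.40 wt%.
S in KAl_3(SO_4)_2(OH)_6: molar mass 414.198 g/mol; 2×32.06 = 64.120 g → 15.48 wt%.
Difference = 13.40 − 15.48 = -2.08 percentage points.

-2.08 percentage points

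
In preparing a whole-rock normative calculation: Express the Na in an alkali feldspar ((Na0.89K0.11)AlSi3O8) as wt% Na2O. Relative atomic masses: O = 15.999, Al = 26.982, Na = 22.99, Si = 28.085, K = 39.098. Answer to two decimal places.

10.45 wt%

Molar mass of (Na0.89K0.11)AlSi3O8 = 0.89·22.99 + 0.11·39.098 + 1·26.982 + 3·28.085 + 8·15.999 = 263.991 g/mol.
Each formula unit contains 0.89 Na, equivalent to 0.89/2 = 0.4450 mol Na2O.
M(Na2O) = 2×22.99 + 1×15.999 = 61.979 g/mol.
Mass of Na2O per formula unit = 0.4450 × 61.979 = 27.581 g.
Na2O wt% = 27.581 / 263.991 × 100 = 10.45%.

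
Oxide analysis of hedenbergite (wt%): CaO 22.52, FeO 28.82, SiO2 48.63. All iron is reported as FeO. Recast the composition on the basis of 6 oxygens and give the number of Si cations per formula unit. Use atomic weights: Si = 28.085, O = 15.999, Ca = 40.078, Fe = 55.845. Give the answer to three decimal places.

2.005 Si apfu

22.52 wt% CaO ÷ 56.077 g/mol = 0.40159 mol, giving 0.40159 Ca and 0.40159 O.
28.82 wt% FeO ÷ 71.844 g/mol = 0.40115 mol, giving 0.40115 Fe and 0.40115 O.
48.63 wt% SiO2 ÷ 60.083 g/mol = 0.80938 mol, giving 0.80938 Si and 1.61876 O.
Oxygen sums to 2.42150; scaling by 6/2.42150 = 2.47780 puts the formula on 6 O.
Si: 0.80938 × 2.47780 = 2.005 atoms per formula unit.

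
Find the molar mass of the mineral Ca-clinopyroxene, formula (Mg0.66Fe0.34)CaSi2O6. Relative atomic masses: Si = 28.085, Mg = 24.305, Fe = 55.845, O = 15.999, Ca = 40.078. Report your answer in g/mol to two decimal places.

The formula mass is the sum 0.66(24.305) + 0.34(55.845) + 1(40.078) + 2(28.085) + 6(15.999).

227.27 g/mol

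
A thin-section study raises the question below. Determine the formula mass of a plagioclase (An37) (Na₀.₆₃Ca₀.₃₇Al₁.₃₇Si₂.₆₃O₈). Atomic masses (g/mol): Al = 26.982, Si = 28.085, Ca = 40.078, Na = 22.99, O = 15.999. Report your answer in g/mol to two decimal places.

268.13 g/mol

The formula mass is the sum 0.63×22.99 + 0.37×40.078 + 1.37×26.982 + 2.63×28.085 + 8×15.999.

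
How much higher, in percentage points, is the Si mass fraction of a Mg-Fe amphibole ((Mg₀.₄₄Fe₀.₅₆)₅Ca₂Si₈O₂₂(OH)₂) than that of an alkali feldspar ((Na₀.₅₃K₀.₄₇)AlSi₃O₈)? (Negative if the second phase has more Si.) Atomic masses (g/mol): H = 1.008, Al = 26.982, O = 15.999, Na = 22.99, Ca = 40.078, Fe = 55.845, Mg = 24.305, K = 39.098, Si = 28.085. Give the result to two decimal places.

-6.28 percentage points

First mineral: 224.680 g Si in 900.665 g formula = 24.95 wt% Si.
Second mineral: 84.255 g Si in 269.790 g formula = 31.23 wt% Si.
24.95% − 31.23% gives a difference of -6.28 percentage points.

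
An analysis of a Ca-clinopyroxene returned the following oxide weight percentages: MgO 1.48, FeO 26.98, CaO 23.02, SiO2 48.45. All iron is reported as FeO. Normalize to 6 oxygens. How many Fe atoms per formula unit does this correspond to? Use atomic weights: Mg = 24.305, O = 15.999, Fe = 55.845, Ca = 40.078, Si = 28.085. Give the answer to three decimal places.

0.925 Fe apfu

1.48 wt% MgO ÷ 40.304 g/mol = 0.03672 mol, giving 0.03672 Mg and 0.03672 O.
26.98 wt% FeO ÷ 71.844 g/mol = 0.37554 mol, giving 0.37554 Fe and 0.37554 O.
23.02 wt% CaO ÷ 56.077 g/mol = 0.41051 mol, giving 0.41051 Ca and 0.41051 O.
48.45 wt% SiO2 ÷ 60.083 g/mol = 0.80638 mol, giving 0.80638 Si and 1.61276 O.
Oxygen sums to 2.43553; scaling by 6/2.43553 = 2.46353 puts the formula on 6 O.
Fe: 0.37554 × 2.46353 = 0.925 atoms per formula unit.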